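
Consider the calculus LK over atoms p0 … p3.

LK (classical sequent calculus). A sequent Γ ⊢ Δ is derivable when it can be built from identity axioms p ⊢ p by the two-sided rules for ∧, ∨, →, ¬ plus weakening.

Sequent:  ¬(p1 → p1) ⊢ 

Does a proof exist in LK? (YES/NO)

Derivation (root first):
[¬L] ¬(p1 → p1) ⊢ 
  [→R]  ⊢ (p1 → p1)
    [Ax] p1 ⊢ p1

Result: YES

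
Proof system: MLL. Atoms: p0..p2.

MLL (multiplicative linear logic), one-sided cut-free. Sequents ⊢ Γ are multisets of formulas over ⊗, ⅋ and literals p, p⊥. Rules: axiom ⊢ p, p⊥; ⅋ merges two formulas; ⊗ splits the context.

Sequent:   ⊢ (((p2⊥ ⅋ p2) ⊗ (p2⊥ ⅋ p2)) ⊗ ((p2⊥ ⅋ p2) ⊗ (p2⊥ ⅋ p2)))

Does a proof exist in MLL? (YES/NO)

Derivation trace:
[⊗]  ⊢ (((p2⊥ ⅋ p2) ⊗ (p2⊥ ⅋ p2)) ⊗ ((p2⊥ ⅋ p2) ⊗ (p2⊥ ⅋ p2)))
  [⊗]  ⊢ ((p2⊥ ⅋ p2) ⊗ (p2⊥ ⅋ p2))
    [⅋]  ⊢ (p2⊥ ⅋ p2)
      [Ax]  ⊢ p2, p2⊥
    [⅋]  ⊢ (p2⊥ ⅋ p2)
      [Ax]  ⊢ p2, p2⊥
  [⊗]  ⊢ ((p2⊥ ⅋ p2) ⊗ (p2⊥ ⅋ p2))
    [⅋]  ⊢ (p2⊥ ⅋ p2)
      [Ax]  ⊢ p2, p2⊥
    [⅋]  ⊢ (p2⊥ ⅋ p2)
      [Ax]  ⊢ p2, p2⊥

Result: YES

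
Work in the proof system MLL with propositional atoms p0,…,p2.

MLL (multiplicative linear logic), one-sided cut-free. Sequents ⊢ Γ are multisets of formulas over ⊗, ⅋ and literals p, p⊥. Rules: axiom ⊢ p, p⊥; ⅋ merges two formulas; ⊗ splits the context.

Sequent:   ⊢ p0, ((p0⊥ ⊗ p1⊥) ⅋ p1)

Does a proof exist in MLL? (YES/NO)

Derivation (root first):
[⅋]  ⊢ p0, ((p0⊥ ⊗ p1⊥) ⅋ p1)
  [⊗]  ⊢ p0, p1, (p0⊥ ⊗ p1⊥)
    [Ax]  ⊢ p0, p0⊥
    [Ax]  ⊢ p1, p1⊥

Result: YES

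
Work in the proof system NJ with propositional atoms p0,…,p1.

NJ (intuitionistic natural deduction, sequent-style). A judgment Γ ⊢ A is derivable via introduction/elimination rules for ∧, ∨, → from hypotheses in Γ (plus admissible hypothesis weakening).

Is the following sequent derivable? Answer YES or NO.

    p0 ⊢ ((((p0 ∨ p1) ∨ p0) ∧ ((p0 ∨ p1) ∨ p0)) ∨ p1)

Derivation trace:
[∨I₁] p0 ⊢ ((((p0 ∨ p1) ∨ p0) ∧ ((p0 ∨ p1) ∨ p0)) ∨ p1)
  [∧I] p0 ⊢ (((p0 ∨ p1) ∨ p0) ∧ ((p0 ∨ p1) ∨ p0))
    [∨I₁] p0 ⊢ ((p0 ∨ p1) ∨ p0)
      [∨I₁] p0 ⊢ (p0 ∨ p1)
        [Ax] p0 ⊢ p0
    [∨I₁] p0 ⊢ ((p0 ∨ p1) ∨ p0)
      [∨I₁] p0 ⊢ (p0 ∨ p1)
        [Ax] p0 ⊢ p0

Result: YES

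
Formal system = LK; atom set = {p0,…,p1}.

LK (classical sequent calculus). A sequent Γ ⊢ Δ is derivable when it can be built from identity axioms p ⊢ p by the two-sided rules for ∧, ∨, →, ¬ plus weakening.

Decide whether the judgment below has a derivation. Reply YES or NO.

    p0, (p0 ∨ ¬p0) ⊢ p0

Derivation (root first):
[∨L] p0, (p0 ∨ ¬p0) ⊢ p0
  [Ax] p0 ⊢ p0
  [¬L] p0, ¬p0 ⊢ 
    [Ax] p0 ⊢ p0

Result: YES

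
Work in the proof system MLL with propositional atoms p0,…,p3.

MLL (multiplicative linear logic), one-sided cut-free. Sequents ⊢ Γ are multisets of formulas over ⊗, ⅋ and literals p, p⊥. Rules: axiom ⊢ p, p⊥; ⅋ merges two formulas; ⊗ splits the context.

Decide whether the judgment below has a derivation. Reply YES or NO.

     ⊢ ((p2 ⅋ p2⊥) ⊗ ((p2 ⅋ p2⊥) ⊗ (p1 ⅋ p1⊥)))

Derivation (root first):
[⊗]  ⊢ ((p2 ⅋ p2⊥) ⊗ ((p2 ⅋ p2⊥) ⊗ (p1 ⅋ p1⊥)))
  [⅋]  ⊢ (p2 ⅋ p2⊥)
    [Ax]  ⊢ p2, p2⊥
  [⊗]  ⊢ ((p2 ⅋ p2⊥) ⊗ (p1 ⅋ p1⊥))
    [⅋]  ⊢ (p2 ⅋ p2⊥)
      [Ax]  ⊢ p2, p2⊥
    [⅋]  ⊢ (p1 ⅋ p1⊥)
      [Ax]  ⊢ p1, p1⊥

Result: YES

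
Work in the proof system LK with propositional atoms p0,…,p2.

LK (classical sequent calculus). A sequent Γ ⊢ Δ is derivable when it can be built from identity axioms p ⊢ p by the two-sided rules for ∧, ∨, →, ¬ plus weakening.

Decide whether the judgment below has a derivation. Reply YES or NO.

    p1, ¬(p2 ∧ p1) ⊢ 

Search for a countermodel by truth-table:
  v=000: Γ:[p1=F, ¬(p2 ∧ p1)=T] Δ:[] refutes=False
  v=001: Γ:[p1=F, ¬(p2 ∧ p1)=T] Δ:[] refutes=False
  v=010: Γ:[p1=T, ¬(p2 ∧ p1)=T] Δ:[] refutes=True  ← countermodel

Result: NO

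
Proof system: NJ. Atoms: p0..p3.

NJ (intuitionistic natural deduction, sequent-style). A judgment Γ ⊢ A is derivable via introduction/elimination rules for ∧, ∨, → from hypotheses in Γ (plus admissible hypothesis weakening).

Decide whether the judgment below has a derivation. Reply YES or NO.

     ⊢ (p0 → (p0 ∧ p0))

Derivation (root first):
[→I]  ⊢ (p0 → (p0 ∧ p0))
  [∧I] p0 ⊢ (p0 ∧ p0)
    [Ax] p0 ⊢ p0
    [Ax] p0 ⊢ p0

Result: YES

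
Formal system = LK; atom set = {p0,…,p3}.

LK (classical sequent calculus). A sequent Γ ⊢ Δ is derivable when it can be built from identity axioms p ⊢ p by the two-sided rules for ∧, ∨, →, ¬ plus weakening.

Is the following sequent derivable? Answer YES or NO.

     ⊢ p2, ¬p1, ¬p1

Truth-table refutation:
  v=0000: Γ:[] Δ:[p2=F, ¬p1=T, ¬p1=T] refutes=False
  v=0001: Γ:[] Δ:[p2=F, ¬p1=T, ¬p1=T] refutes=False
  v=0010: Γ:[] Δ:[p2=T, ¬p1=T, ¬p1=T] refutes=False
  v=0011: Γ:[] Δ:[p2=T, ¬p1=T, ¬p1=T] refutes=False
  v=0100: Γ:[] Δ:[p2=F, ¬p1=F, ¬p1=F] refutes=True  ← countermodel

Result: NO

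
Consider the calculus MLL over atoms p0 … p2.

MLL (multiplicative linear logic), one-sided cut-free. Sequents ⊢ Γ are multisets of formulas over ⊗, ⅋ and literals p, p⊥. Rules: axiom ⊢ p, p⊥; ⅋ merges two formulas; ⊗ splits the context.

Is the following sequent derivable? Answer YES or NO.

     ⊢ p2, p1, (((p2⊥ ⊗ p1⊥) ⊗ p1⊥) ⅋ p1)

Derivation trace:
[⅋]  ⊢ p2, p1, (((p2⊥ ⊗ p1⊥) ⊗ p1⊥) ⅋ p1)
  [⊗]  ⊢ p2, p1, p1, ((p2⊥ ⊗ p1⊥) ⊗ p1⊥)
    [⊗]  ⊢ p2, p1, (p2⊥ ⊗ p1⊥)
      [Ax]  ⊢ p2, p2⊥
      [Ax]  ⊢ p1, p1⊥
    [Ax]  ⊢ p1, p1⊥

Result: YES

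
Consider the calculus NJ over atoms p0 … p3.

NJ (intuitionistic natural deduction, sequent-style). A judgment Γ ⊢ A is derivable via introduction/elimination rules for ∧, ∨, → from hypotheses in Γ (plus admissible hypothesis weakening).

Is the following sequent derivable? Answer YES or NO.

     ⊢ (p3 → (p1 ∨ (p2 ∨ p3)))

Derivation trace:
[→I]  ⊢ (p3 → (p1 ∨ (p2 ∨ p3)))
  [∨I₂] p3 ⊢ (p1 ∨ (p2 ∨ p3))
    [∨I₂] p3 ⊢ (p2 ∨ p3)
      [Ax] p3 ⊢ p3

Result: YES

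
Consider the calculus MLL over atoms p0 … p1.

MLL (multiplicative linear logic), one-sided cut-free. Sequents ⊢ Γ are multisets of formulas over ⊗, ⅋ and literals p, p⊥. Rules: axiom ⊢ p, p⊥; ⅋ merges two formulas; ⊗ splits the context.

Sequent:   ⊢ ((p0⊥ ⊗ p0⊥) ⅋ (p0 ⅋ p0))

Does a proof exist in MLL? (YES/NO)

Derivation (root first):
[⅋]  ⊢ ((p0⊥ ⊗ p0⊥) ⅋ (p0 ⅋ p0))
  [⅋]  ⊢ (p0⊥ ⊗ p0⊥), (p0 ⅋ p0)
    [⊗]  ⊢ p0, p0, (p0⊥ ⊗ p0⊥)
      [Ax]  ⊢ p0, p0⊥
      [Ax]  ⊢ p0, p0⊥

Result: YES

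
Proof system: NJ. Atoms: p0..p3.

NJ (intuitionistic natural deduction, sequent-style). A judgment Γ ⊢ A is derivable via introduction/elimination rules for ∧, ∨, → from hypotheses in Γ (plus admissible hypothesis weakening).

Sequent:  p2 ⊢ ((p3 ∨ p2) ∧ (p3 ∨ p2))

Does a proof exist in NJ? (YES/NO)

Proof tree:
[∧I] p2 ⊢ ((p3 ∨ p2) ∧ (p3 ∨ p2))
  [∨I₂] p2 ⊢ (p3 ∨ p2)
    [Ax] p2 ⊢ p2
  [∨I₂] p2 ⊢ (p3 ∨ p2)
    [Ax] p2 ⊢ p2

Result: YES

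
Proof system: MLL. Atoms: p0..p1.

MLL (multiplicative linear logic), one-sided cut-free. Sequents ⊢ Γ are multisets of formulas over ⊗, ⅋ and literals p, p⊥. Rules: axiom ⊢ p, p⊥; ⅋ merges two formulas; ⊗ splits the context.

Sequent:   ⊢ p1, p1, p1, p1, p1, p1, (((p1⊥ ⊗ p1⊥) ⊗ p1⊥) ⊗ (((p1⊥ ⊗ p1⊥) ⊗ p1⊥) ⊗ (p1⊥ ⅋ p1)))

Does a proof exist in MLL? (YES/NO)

Proof tree:
[⊗]  ⊢ p1, p1, p1, p1, p1, p1, (((p1⊥ ⊗ p1⊥) ⊗ p1⊥) ⊗ (((p1⊥ ⊗ p1⊥) ⊗ p1⊥) ⊗ (p1⊥ ⅋ p1)))
  [⊗]  ⊢ p1, p1, p1, ((p1⊥ ⊗ p1⊥) ⊗ p1⊥)
    [⊗]  ⊢ p1, p1, (p1⊥ ⊗ p1⊥)
      [Ax]  ⊢ p1, p1⊥
      [Ax]  ⊢ p1, p1⊥
    [Ax]  ⊢ p1, p1⊥
  [⊗]  ⊢ p1, p1, p1, (((p1⊥ ⊗ p1⊥) ⊗ p1⊥) ⊗ (p1⊥ ⅋ p1))
    [⊗]  ⊢ p1, p1, p1, ((p1⊥ ⊗ p1⊥) ⊗ p1⊥)
      [⊗]  ⊢ p1, p1, (p1⊥ ⊗ p1⊥)
        [Ax]  ⊢ p1, p1⊥
        [Ax]  ⊢ p1, p1⊥
      [Ax]  ⊢ p1, p1⊥
    [⅋]  ⊢ (p1⊥ ⅋ p1)
      [Ax]  ⊢ p1, p1⊥

Result: YES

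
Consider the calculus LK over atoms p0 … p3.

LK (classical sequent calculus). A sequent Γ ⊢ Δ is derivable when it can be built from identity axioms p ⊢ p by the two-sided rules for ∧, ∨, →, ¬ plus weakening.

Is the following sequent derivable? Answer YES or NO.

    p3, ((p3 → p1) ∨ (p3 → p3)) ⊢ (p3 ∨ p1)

Derivation (root first):
[∨R] p3, ((p3 → p1) ∨ (p3 → p3)) ⊢ (p3 ∨ p1)
  [∨L] p3, ((p3 → p1) ∨ (p3 → p3)) ⊢ p1, p3
    [→L] p3, (p3 → p1) ⊢ p1
      [Ax] p3 ⊢ p3
      [Ax] p1 ⊢ p1
    [→L] p3, (p3 → p3) ⊢ p3
      [Ax] p3 ⊢ p3
      [Ax] p3 ⊢ p3

Result: YES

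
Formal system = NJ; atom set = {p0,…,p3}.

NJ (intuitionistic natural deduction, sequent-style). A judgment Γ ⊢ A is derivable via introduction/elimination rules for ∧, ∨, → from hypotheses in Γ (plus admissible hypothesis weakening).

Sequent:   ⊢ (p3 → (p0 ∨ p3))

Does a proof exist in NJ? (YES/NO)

Proof tree:
[→I]  ⊢ (p3 → (p0 ∨ p3))
  [∨I₂] p3 ⊢ (p0 ∨ p3)
    [Ax] p3 ⊢ p3

Result: YES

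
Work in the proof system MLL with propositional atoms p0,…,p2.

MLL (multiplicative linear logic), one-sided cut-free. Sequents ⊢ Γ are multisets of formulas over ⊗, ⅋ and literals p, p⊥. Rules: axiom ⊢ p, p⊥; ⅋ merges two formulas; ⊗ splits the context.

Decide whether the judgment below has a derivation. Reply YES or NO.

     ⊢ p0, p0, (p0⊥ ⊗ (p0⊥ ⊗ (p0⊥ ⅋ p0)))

Derivation (root first):
[⊗]  ⊢ p0, p0, (p0⊥ ⊗ (p0⊥ ⊗ (p0⊥ ⅋ p0)))
  [Ax]  ⊢ p0, p0⊥
  [⊗]  ⊢ p0, (p0⊥ ⊗ (p0⊥ ⅋ p0))
    [Ax]  ⊢ p0, p0⊥
    [⅋]  ⊢ (p0⊥ ⅋ p0)
      [Ax]  ⊢ p0, p0⊥

Result: YES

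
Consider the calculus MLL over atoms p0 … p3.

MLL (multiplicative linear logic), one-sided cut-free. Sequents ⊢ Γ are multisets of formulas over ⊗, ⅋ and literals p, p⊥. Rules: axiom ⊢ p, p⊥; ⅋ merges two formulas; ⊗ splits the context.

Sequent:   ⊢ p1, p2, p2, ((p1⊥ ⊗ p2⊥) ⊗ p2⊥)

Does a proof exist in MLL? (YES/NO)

Proof tree:
[⊗]  ⊢ p1, p2, p2, ((p1⊥ ⊗ p2⊥) ⊗ p2⊥)
  [⊗]  ⊢ p1, p2, (p1⊥ ⊗ p2⊥)
    [Ax]  ⊢ p1, p1⊥
    [Ax]  ⊢ p2, p2⊥
  [Ax]  ⊢ p2, p2⊥

Result: YES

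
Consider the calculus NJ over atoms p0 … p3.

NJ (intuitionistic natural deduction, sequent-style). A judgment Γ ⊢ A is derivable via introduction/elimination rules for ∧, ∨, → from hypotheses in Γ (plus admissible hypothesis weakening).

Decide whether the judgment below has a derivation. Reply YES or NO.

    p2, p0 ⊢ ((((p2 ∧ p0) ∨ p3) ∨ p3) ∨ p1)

Derivation (root first):
[∨I₁] p2, p0 ⊢ ((((p2 ∧ p0) ∨ p3) ∨ p3) ∨ p1)
  [∨I₁] p2, p0 ⊢ (((p2 ∧ p0) ∨ p3) ∨ p3)
    [∨I₁] p2, p0 ⊢ ((p2 ∧ p0) ∨ p3)
      [∧I] p2, p0 ⊢ (p2 ∧ p0)
        [Ax] p2 ⊢ p2
        [Ax] p0 ⊢ p0

Result: YES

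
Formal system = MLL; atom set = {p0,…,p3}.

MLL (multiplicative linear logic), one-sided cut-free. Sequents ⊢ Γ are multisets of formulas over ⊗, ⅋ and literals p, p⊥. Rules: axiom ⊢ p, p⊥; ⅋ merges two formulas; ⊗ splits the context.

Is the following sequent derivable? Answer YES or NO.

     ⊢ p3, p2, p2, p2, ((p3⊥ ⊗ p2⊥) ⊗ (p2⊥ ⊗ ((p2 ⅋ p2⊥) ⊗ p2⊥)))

Proof tree:
[⊗]  ⊢ p3, p2, p2, p2, ((p3⊥ ⊗ p2⊥) ⊗ (p2⊥ ⊗ ((p2 ⅋ p2⊥) ⊗ p2⊥)))
  [⊗]  ⊢ p3, p2, (p3⊥ ⊗ p2⊥)
    [Ax]  ⊢ p3, p3⊥
    [Ax]  ⊢ p2, p2⊥
  [⊗]  ⊢ p2, p2, (p2⊥ ⊗ ((p2 ⅋ p2⊥) ⊗ p2⊥))
    [Ax]  ⊢ p2, p2⊥
    [⊗]  ⊢ p2, ((p2 ⅋ p2⊥) ⊗ p2⊥)
      [⅋]  ⊢ (p2 ⅋ p2⊥)
        [Ax]  ⊢ p2, p2⊥
      [Ax]  ⊢ p2, p2⊥

Result: YES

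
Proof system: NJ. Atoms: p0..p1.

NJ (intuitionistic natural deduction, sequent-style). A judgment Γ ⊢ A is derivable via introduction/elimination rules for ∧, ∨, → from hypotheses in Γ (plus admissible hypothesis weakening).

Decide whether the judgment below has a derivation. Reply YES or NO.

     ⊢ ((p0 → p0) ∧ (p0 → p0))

Derivation (root first):
[∧I]  ⊢ ((p0 → p0) ∧ (p0 → p0))
  [→I]  ⊢ (p0 → p0)
    [Ax] p0 ⊢ p0
  [→I]  ⊢ (p0 → p0)
    [Ax] p0 ⊢ p0

Result: YES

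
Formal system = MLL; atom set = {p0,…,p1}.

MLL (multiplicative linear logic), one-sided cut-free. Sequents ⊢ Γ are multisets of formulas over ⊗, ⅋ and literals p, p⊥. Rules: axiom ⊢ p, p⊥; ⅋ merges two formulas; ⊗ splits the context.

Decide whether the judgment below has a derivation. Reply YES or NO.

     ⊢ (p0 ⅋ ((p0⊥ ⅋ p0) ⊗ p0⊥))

Proof tree:
[⅋]  ⊢ (p0 ⅋ ((p0⊥ ⅋ p0) ⊗ p0⊥))
  [⊗]  ⊢ p0, ((p0⊥ ⅋ p0) ⊗ p0⊥)
    [⅋]  ⊢ (p0⊥ ⅋ p0)
      [Ax]  ⊢ p0, p0⊥
    [Ax]  ⊢ p0, p0⊥

Result: YES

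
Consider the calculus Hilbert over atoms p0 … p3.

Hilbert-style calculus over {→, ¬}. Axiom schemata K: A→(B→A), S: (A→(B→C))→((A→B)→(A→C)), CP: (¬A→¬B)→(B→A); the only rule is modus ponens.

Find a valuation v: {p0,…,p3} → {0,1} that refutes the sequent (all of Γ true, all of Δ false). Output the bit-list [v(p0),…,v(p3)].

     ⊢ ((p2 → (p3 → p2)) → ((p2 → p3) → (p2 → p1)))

Search for a countermodel by truth-table:
  v=0000: Γ:[] Δ:[((p2 → (p3 → p2)) → ((p2 → p3) → (p2 → p1)))=T] refutes=False
  v=0001: Γ:[] Δ:[((p2 → (p3 → p2)) → ((p2 → p3) → (p2 → p1)))=T] refutes=False
  v=0010: Γ:[] Δ:[((p2 → (p3 → p2)) → ((p2 → p3) → (p2 → p1)))=T] refutes=False
  v=0011: Γ:[] Δ:[((p2 → (p3 → p2)) → ((p2 → p3) → (p2 → p1)))=F] refutes=True  ← countermodel

Result: [0, 0, 1, 1]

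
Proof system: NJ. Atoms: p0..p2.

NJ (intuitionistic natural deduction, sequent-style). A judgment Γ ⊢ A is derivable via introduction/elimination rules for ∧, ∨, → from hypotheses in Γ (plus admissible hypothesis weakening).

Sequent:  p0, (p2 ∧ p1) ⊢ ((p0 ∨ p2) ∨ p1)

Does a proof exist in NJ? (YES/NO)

Derivation trace:
[∨I₁] p0, (p2 ∧ p1) ⊢ ((p0 ∨ p2) ∨ p1)
  [∨I₁] p0, (p2 ∧ p1) ⊢ (p0 ∨ p2)
    [Wk] p0, (p2 ∧ p1) ⊢ p0
      [Ax] p0 ⊢ p0

Result: YES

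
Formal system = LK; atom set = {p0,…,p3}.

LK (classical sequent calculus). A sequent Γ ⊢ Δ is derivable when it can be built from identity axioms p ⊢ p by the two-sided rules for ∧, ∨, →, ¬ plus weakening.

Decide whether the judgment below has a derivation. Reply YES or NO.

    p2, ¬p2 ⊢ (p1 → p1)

Derivation (root first):
[→R] p2, ¬p2 ⊢ (p1 → p1)
  [¬L] p1, p2, ¬p2 ⊢ p1
    [WR] p1, p2 ⊢ p1, p2
      [WL] p1, p2 ⊢ p1
        [Ax] p1 ⊢ p1

Result: YES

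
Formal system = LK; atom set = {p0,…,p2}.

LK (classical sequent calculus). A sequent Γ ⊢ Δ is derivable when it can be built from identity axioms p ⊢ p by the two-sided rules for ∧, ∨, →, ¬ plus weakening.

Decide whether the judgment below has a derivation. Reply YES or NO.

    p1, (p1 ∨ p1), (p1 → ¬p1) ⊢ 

Derivation trace:
[→L] p1, (p1 ∨ p1), (p1 → ¬p1) ⊢ 
  [∨L] (p1 ∨ p1) ⊢ p1
    [Ax] p1 ⊢ p1
    [Ax] p1 ⊢ p1
  [¬L] p1, ¬p1 ⊢ 
    [Ax] p1 ⊢ p1

Result: YES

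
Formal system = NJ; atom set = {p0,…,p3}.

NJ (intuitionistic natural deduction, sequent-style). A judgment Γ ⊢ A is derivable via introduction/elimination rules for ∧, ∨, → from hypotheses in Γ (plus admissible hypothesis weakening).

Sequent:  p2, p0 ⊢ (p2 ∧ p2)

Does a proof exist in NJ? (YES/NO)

Proof tree:
[∧I] p2, p0 ⊢ (p2 ∧ p2)
  [Wk] p2, p0 ⊢ p2
    [Ax] p2 ⊢ p2
  [Wk] p2, p0 ⊢ p2
    [Ax] p2 ⊢ p2

Result: YES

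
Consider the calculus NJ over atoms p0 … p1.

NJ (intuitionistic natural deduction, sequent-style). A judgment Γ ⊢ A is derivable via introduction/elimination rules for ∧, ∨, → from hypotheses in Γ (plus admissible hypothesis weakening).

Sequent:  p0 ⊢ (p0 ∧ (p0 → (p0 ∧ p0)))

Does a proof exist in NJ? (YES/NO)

Proof tree:
[∧I] p0 ⊢ (p0 ∧ (p0 → (p0 ∧ p0)))
  [Ax] p0 ⊢ p0
  [→I]  ⊢ (p0 → (p0 ∧ p0))
    [∧I] p0 ⊢ (p0 ∧ p0)
      [Ax] p0 ⊢ p0
      [Ax] p0 ⊢ p0

Result: YES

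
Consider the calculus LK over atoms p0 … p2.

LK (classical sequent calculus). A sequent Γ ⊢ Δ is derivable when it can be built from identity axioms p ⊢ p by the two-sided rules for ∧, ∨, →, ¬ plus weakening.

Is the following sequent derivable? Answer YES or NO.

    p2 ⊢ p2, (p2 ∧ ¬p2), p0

Derivation trace:
[WR] p2 ⊢ p2, (p2 ∧ ¬p2), p0
  [∧R] p2 ⊢ p2, (p2 ∧ ¬p2)
    [Ax] p2 ⊢ p2
    [¬R]  ⊢ p2, ¬p2
      [Ax] p2 ⊢ p2

Result: YES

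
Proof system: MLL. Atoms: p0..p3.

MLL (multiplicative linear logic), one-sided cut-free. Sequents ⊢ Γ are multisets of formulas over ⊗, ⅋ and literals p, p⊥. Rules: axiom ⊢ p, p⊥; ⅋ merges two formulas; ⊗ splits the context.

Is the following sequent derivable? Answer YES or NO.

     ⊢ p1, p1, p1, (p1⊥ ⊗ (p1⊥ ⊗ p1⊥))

Proof tree:
[⊗]  ⊢ p1, p1, p1, (p1⊥ ⊗ (p1⊥ ⊗ p1⊥))
  [Ax]  ⊢ p1, p1⊥
  [⊗]  ⊢ p1, p1, (p1⊥ ⊗ p1⊥)
    [Ax]  ⊢ p1, p1⊥
    [Ax]  ⊢ p1, p1⊥

Result: YES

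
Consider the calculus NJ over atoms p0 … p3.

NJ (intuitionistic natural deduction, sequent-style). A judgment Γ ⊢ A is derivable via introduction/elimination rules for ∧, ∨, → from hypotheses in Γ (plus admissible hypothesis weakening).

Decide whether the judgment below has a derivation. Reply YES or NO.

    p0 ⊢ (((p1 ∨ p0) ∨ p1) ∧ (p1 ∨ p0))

Proof tree:
[∧I] p0 ⊢ (((p1 ∨ p0) ∨ p1) ∧ (p1 ∨ p0))
  [∨I₁] p0 ⊢ ((p1 ∨ p0) ∨ p1)
    [∨I₂] p0 ⊢ (p1 ∨ p0)
      [Ax] p0 ⊢ p0
  [∨I₂] p0 ⊢ (p1 ∨ p0)
    [Ax] p0 ⊢ p0

Result: YES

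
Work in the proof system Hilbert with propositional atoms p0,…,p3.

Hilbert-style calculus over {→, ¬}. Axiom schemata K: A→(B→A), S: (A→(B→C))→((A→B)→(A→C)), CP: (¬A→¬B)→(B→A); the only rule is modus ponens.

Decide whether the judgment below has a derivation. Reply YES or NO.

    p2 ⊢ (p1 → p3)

Enumerate valuations to refute Γ ⊢ Δ:
  v=0000: Γ:[p2=F] Δ:[(p1 → p3)=T] refutes=False
  v=0001: Γ:[p2=F] Δ:[(p1 → p3)=T] refutes=False
  v=0010: Γ:[p2=T] Δ:[(p1 → p3)=T] refutes=False
  v=0011: Γ:[p2=T] Δ:[(p1 → p3)=T] refutes=False
  v=0100: Γ:[p2=F] Δ:[(p1 → p3)=F] refutes=False
  v=0101: Γ:[p2=F] Δ:[(p1 → p3)=T] refutes=False
  v=0110: Γ:[p2=T] Δ:[(p1 → p3)=F] refutes=True  ← countermodel

Result: NO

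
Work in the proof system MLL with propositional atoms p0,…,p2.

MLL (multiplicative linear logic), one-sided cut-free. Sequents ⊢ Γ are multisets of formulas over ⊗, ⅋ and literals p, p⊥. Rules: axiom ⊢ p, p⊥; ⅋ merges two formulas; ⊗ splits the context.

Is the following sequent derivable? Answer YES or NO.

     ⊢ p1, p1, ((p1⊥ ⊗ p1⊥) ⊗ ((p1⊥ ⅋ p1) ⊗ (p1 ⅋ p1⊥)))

Derivation trace:
[⊗]  ⊢ p1, p1, ((p1⊥ ⊗ p1⊥) ⊗ ((p1⊥ ⅋ p1) ⊗ (p1 ⅋ p1⊥)))
  [⊗]  ⊢ p1, p1, (p1⊥ ⊗ p1⊥)
    [Ax]  ⊢ p1, p1⊥
    [Ax]  ⊢ p1, p1⊥
  [⊗]  ⊢ ((p1⊥ ⅋ p1) ⊗ (p1 ⅋ p1⊥))
    [⅋]  ⊢ (p1⊥ ⅋ p1)
      [Ax]  ⊢ p1, p1⊥
    [⅋]  ⊢ (p1 ⅋ p1⊥)
      [Ax]  ⊢ p1, p1⊥

Result: YES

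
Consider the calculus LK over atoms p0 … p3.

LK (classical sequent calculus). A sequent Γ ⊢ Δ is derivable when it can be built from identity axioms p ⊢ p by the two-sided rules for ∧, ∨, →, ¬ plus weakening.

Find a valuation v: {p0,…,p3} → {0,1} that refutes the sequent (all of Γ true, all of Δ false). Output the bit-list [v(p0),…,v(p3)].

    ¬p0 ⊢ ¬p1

Truth-table refutation:
  v=0000: Γ:[¬p0=T] Δ:[¬p1=T] refutes=False
  v=0001: Γ:[¬p0=T] Δ:[¬p1=T] refutes=False
  v=0010: Γ:[¬p0=T] Δ:[¬p1=T] refutes=False
  v=0011: Γ:[¬p0=T] Δ:[¬p1=T] refutes=False
  v=0100: Γ:[¬p0=T] Δ:[¬p1=F] refutes=True  ← countermodel

Result: [0, 1, 0, 0]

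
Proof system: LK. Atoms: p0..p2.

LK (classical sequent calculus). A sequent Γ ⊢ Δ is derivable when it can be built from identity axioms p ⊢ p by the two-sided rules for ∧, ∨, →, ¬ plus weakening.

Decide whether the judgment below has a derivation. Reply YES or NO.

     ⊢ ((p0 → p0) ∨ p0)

Derivation (root first):
[∨R]  ⊢ ((p0 → p0) ∨ p0)
  [→R]  ⊢ p0, (p0 → p0)
    [WR] p0 ⊢ p0, p0
      [Ax] p0 ⊢ p0

Result: YES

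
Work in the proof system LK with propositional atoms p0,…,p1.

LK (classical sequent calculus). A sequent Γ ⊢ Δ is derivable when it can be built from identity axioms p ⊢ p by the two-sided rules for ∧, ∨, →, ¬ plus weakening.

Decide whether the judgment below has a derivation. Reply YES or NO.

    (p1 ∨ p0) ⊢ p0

Truth-table refutation:
  v=00: Γ:[(p1 ∨ p0)=F] Δ:[p0=F] refutes=False
  v=01: Γ:[(p1 ∨ p0)=T] Δ:[p0=F] refutes=True  ← countermodel

Result: NO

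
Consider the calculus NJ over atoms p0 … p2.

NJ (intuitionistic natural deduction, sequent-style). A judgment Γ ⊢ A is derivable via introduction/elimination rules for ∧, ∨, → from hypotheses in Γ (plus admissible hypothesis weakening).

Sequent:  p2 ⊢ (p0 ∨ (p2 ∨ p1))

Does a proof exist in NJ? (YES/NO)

Derivation (root first):
[∨I₂] p2 ⊢ (p0 ∨ (p2 ∨ p1))
  [∨I₁] p2 ⊢ (p2 ∨ p1)
    [Ax] p2 ⊢ p2

Result: YES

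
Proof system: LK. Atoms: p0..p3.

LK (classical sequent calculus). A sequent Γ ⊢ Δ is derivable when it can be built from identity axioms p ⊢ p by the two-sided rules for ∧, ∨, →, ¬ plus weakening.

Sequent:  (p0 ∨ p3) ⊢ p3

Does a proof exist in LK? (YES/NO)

Truth-table refutation:
  v=0000: Γ:[(p0 ∨ p3)=F] Δ:[p3=F] refutes=False
  v=0001: Γ:[(p0 ∨ p3)=T] Δ:[p3=T] refutes=False
  v=0010: Γ:[(p0 ∨ p3)=F] Δ:[p3=F] refutes=False
  v=0011: Γ:[(p0 ∨ p3)=T] Δ:[p3=T] refutes=False
  v=0100: Γ:[(p0 ∨ p3)=F] Δ:[p3=F] refutes=False
  v=0101: Γ:[(p0 ∨ p3)=T] Δ:[p3=T] refutes=False
  v=0110: Γ:[(p0 ∨ p3)=F] Δ:[p3=F] refutes=False
  v=0111: Γ:[(p0 ∨ p3)=T] Δ:[p3=T] refutes=False
  v=1000: Γ:[(p0 ∨ p3)=T] Δ:[p3=F] refutes=True  ← countermodel

Result: NO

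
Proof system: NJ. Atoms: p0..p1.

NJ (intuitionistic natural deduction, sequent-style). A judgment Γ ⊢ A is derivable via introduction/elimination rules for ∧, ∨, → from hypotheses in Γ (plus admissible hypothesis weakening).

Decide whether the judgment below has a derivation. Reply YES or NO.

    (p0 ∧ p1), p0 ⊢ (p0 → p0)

Proof tree:
[Wk] (p0 ∧ p1), p0 ⊢ (p0 → p0)
  [→I] (p0 ∧ p1) ⊢ (p0 → p0)
    [Wk] p0, (p0 ∧ p1) ⊢ p0
      [Ax] p0 ⊢ p0

Result: YES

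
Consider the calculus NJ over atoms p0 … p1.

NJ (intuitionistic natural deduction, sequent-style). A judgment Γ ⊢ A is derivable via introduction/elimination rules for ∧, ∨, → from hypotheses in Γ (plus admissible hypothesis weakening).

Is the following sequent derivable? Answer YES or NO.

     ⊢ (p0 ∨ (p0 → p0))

Derivation (root first):
[∨I₂]  ⊢ (p0 ∨ (p0 → p0))
  [→I]  ⊢ (p0 → p0)
    [Ax] p0 ⊢ p0

Result: YES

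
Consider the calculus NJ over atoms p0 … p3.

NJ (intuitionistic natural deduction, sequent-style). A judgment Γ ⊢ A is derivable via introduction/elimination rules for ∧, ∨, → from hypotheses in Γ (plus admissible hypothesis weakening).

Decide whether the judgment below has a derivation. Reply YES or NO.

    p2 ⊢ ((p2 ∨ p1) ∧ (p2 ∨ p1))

Proof tree:
[∧I] p2 ⊢ ((p2 ∨ p1) ∧ (p2 ∨ p1))
  [∨I₁] p2 ⊢ (p2 ∨ p1)
    [Ax] p2 ⊢ p2
  [∨I₁] p2 ⊢ (p2 ∨ p1)
    [Ax] p2 ⊢ p2

Result: YES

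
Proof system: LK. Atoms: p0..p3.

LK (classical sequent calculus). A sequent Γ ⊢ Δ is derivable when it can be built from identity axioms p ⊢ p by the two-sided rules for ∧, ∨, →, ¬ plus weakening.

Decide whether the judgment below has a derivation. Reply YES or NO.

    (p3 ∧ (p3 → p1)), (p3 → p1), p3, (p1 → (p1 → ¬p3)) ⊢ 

Proof tree:
[→L] (p3 ∧ (p3 → p1)), (p3 → p1), p3, (p1 → (p1 → ¬p3)) ⊢ 
  [∧L] (p3 ∧ (p3 → p1)) ⊢ p1
    [→L] p3, (p3 → p1) ⊢ p1
      [Ax] p3 ⊢ p3
      [Ax] p1 ⊢ p1
  [→L] (p3 → p1), p3, (p1 → ¬p3) ⊢ 
    [→L] p3, (p3 → p1) ⊢ p1
      [Ax] p3 ⊢ p3
      [Ax] p1 ⊢ p1
    [¬L] p3, ¬p3 ⊢ 
      [Ax] p3 ⊢ p3

Result: YES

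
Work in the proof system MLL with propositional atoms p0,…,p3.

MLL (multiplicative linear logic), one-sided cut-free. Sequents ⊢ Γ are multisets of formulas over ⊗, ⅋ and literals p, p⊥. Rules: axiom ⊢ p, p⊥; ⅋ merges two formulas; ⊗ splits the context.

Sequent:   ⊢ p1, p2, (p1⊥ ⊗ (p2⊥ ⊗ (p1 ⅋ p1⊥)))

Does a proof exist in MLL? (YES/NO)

Proof tree:
[⊗]  ⊢ p1, p2, (p1⊥ ⊗ (p2⊥ ⊗ (p1 ⅋ p1⊥)))
  [Ax]  ⊢ p1, p1⊥
  [⊗]  ⊢ p2, (p2⊥ ⊗ (p1 ⅋ p1⊥))
    [Ax]  ⊢ p2, p2⊥
    [⅋]  ⊢ (p1 ⅋ p1⊥)
      [Ax]  ⊢ p1, p1⊥

Result: YES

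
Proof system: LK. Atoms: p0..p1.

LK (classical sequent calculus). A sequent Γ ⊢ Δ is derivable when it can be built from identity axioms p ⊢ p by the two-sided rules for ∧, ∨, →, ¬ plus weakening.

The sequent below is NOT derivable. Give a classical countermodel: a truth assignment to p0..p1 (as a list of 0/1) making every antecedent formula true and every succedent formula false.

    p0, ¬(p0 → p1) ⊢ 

Search for a countermodel by truth-table:
  v=00: Γ:[p0=F, ¬(p0 → p1)=F] Δ:[] refutes=False
  v=01: Γ:[p0=F, ¬(p0 → p1)=F] Δ:[] refutes=False
  v=10: Γ:[p0=T, ¬(p0 → p1)=T] Δ:[] refutes=True  ← countermodel

Result: [1, 0]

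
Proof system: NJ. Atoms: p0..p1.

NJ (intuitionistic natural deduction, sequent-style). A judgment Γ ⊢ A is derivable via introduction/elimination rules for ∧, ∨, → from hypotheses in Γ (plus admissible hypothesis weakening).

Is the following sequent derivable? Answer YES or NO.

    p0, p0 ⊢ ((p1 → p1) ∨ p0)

Derivation (root first):
[Wk] p0, p0 ⊢ ((p1 → p1) ∨ p0)
  [∨I₁] p0 ⊢ ((p1 → p1) ∨ p0)
    [Wk] p0 ⊢ (p1 → p1)
      [→I]  ⊢ (p1 → p1)
        [Ax] p1 ⊢ p1

Result: YES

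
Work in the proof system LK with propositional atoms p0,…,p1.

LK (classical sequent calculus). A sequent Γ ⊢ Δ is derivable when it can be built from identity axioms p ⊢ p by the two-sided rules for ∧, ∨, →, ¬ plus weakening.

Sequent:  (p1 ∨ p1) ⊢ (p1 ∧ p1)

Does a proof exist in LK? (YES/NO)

Proof tree:
[∧R] (p1 ∨ p1) ⊢ (p1 ∧ p1)
  [∨L] (p1 ∨ p1) ⊢ p1
    [Ax] p1 ⊢ p1
    [Ax] p1 ⊢ p1
  [∨L] (p1 ∨ p1) ⊢ p1
    [Ax] p1 ⊢ p1
    [Ax] p1 ⊢ p1

Result: YES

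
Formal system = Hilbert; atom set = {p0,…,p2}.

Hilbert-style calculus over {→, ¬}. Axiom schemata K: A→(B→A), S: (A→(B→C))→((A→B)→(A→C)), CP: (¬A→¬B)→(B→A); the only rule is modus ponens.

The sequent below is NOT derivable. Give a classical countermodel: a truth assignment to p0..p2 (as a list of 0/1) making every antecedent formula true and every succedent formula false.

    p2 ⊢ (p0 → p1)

Enumerate valuations to refute Γ ⊢ Δ:
  v=000: Γ:[p2=F] Δ:[(p0 → p1)=T] refutes=False
  v=001: Γ:[p2=T] Δ:[(p0 → p1)=T] refutes=False
  v=010: Γ:[p2=F] Δ:[(p0 → p1)=T] refutes=False
  v=011: Γ:[p2=T] Δ:[(p0 → p1)=T] refutes=False
  v=100: Γ:[p2=F] Δ:[(p0 → p1)=F] refutes=False
  v=101: Γ:[p2=T] Δ:[(p0 → p1)=F] refutes=True  ← countermodel

Result: [1, 0, 1]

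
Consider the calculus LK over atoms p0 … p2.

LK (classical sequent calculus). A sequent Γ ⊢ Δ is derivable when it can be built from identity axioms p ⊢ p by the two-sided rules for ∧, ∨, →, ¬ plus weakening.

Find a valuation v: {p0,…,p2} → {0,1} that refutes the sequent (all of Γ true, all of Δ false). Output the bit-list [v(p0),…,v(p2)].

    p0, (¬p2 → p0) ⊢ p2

Search for a countermodel by truth-table:
  v=000: Γ:[p0=F, (¬p2 → p0)=F] Δ:[p2=F] refutes=False
  v=001: Γ:[p0=F, (¬p2 → p0)=T] Δ:[p2=T] refutes=False
  v=010: Γ:[p0=F, (¬p2 → p0)=F] Δ:[p2=F] refutes=False
  v=011: Γ:[p0=F, (¬p2 → p0)=T] Δ:[p2=T] refutes=False
  v=100: Γ:[p0=T, (¬p2 → p0)=T] Δ:[p2=F] refutes=True  ← countermodel

Result: [1, 0, 0]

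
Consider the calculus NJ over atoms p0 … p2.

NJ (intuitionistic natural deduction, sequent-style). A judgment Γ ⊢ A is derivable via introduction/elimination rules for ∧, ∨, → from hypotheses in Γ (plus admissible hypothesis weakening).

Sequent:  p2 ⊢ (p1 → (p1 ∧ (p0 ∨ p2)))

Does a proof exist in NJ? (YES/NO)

Proof tree:
[→I] p2 ⊢ (p1 → (p1 ∧ (p0 ∨ p2)))
  [∧I] p1, p2 ⊢ (p1 ∧ (p0 ∨ p2))
    [Ax] p1 ⊢ p1
    [∨I₂] p2 ⊢ (p0 ∨ p2)
      [Ax] p2 ⊢ p2

Result: YES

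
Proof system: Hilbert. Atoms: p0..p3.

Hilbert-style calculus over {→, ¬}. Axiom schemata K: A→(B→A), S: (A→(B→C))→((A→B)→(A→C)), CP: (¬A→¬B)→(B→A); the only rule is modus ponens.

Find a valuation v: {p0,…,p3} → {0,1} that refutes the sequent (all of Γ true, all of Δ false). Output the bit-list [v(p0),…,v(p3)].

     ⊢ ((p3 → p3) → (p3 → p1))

Enumerate valuations to refute Γ ⊢ Δ:
  v=0000: Γ:[] Δ:[((p3 → p3) → (p3 → p1))=T] refutes=False
  v=0001: Γ:[] Δ:[((p3 → p3) → (p3 → p1))=F] refutes=True  ← countermodel

Result: [0, 0, 0, 1]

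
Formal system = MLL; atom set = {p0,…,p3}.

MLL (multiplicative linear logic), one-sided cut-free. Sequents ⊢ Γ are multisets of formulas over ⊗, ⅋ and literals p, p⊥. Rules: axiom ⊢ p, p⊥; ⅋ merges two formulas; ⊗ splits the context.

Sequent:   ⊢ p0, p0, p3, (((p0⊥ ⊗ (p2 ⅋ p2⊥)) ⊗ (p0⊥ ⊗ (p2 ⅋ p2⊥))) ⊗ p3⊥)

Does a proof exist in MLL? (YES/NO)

Derivation trace:
[⊗]  ⊢ p0, p0, p3, (((p0⊥ ⊗ (p2 ⅋ p2⊥)) ⊗ (p0⊥ ⊗ (p2 ⅋ p2⊥))) ⊗ p3⊥)
  [⊗]  ⊢ p0, p0, ((p0⊥ ⊗ (p2 ⅋ p2⊥)) ⊗ (p0⊥ ⊗ (p2 ⅋ p2⊥)))
    [⊗]  ⊢ p0, (p0⊥ ⊗ (p2 ⅋ p2⊥))
      [Ax]  ⊢ p0, p0⊥
      [⅋]  ⊢ (p2 ⅋ p2⊥)
        [Ax]  ⊢ p2, p2⊥
    [⊗]  ⊢ p0, (p0⊥ ⊗ (p2 ⅋ p2⊥))
      [Ax]  ⊢ p0, p0⊥
      [⅋]  ⊢ (p2 ⅋ p2⊥)
        [Ax]  ⊢ p2, p2⊥
  [Ax]  ⊢ p3, p3⊥

Result: YES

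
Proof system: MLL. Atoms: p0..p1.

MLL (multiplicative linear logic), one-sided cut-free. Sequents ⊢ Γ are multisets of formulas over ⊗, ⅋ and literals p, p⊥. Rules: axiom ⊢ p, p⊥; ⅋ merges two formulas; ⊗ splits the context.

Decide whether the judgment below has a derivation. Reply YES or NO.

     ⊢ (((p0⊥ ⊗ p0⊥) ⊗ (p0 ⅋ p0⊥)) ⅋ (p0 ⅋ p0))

Derivation (root first):
[⅋]  ⊢ (((p0⊥ ⊗ p0⊥) ⊗ (p0 ⅋ p0⊥)) ⅋ (p0 ⅋ p0))
  [⅋]  ⊢ ((p0⊥ ⊗ p0⊥) ⊗ (p0 ⅋ p0⊥)), (p0 ⅋ p0)
    [⊗]  ⊢ p0, p0, ((p0⊥ ⊗ p0⊥) ⊗ (p0 ⅋ p0⊥))
      [⊗]  ⊢ p0, p0, (p0⊥ ⊗ p0⊥)
        [Ax]  ⊢ p0, p0⊥
        [Ax]  ⊢ p0, p0⊥
      [⅋]  ⊢ (p0 ⅋ p0⊥)
        [Ax]  ⊢ p0, p0⊥

Result: YES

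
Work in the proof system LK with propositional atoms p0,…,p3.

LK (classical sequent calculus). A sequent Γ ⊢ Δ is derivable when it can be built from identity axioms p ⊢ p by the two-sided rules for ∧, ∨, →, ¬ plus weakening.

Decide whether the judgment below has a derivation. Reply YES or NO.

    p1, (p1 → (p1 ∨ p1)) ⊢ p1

Proof tree:
[→L] p1, (p1 → (p1 ∨ p1)) ⊢ p1
  [Ax] p1 ⊢ p1
  [∨L] (p1 ∨ p1) ⊢ p1
    [Ax] p1 ⊢ p1
    [Ax] p1 ⊢ p1

Result: YES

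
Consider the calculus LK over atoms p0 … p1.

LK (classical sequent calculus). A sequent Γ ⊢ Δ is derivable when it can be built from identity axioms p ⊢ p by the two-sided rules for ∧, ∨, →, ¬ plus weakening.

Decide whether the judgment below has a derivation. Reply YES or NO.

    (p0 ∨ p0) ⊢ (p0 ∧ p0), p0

Proof tree:
[∨L] (p0 ∨ p0) ⊢ (p0 ∧ p0), p0
  [∧R] p0 ⊢ (p0 ∧ p0)
    [Ax] p0 ⊢ p0
    [Ax] p0 ⊢ p0
  [Ax] p0 ⊢ p0

Result: YES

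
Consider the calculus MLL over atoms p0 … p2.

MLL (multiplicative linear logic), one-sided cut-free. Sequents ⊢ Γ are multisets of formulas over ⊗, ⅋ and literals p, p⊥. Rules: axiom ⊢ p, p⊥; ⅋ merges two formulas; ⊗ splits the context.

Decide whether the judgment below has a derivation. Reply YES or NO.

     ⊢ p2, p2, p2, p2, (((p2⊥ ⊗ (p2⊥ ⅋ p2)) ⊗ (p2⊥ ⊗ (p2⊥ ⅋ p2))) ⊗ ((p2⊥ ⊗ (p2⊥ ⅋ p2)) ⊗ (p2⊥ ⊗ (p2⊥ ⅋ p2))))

Derivation (root first):
[⊗]  ⊢ p2, p2, p2, p2, (((p2⊥ ⊗ (p2⊥ ⅋ p2)) ⊗ (p2⊥ ⊗ (p2⊥ ⅋ p2))) ⊗ ((p2⊥ ⊗ (p2⊥ ⅋ p2)) ⊗ (p2⊥ ⊗ (p2⊥ ⅋ p2))))
  [⊗]  ⊢ p2, p2, ((p2⊥ ⊗ (p2⊥ ⅋ p2)) ⊗ (p2⊥ ⊗ (p2⊥ ⅋ p2)))
    [⊗]  ⊢ p2, (p2⊥ ⊗ (p2⊥ ⅋ p2))
      [Ax]  ⊢ p2, p2⊥
      [⅋]  ⊢ (p2⊥ ⅋ p2)
        [Ax]  ⊢ p2, p2⊥
    [⊗]  ⊢ p2, (p2⊥ ⊗ (p2⊥ ⅋ p2))
      [Ax]  ⊢ p2, p2⊥
      [⅋]  ⊢ (p2⊥ ⅋ p2)
        [Ax]  ⊢ p2, p2⊥
  [⊗]  ⊢ p2, p2, ((p2⊥ ⊗ (p2⊥ ⅋ p2)) ⊗ (p2⊥ ⊗ (p2⊥ ⅋ p2)))
    [⊗]  ⊢ p2, (p2⊥ ⊗ (p2⊥ ⅋ p2))
      [Ax]  ⊢ p2, p2⊥
      [⅋]  ⊢ (p2⊥ ⅋ p2)
        [Ax]  ⊢ p2, p2⊥
    [⊗]  ⊢ p2, (p2⊥ ⊗ (p2⊥ ⅋ p2))
      [Ax]  ⊢ p2, p2⊥
      [⅋]  ⊢ (p2⊥ ⅋ p2)
        [Ax]  ⊢ p2, p2⊥

Result: YES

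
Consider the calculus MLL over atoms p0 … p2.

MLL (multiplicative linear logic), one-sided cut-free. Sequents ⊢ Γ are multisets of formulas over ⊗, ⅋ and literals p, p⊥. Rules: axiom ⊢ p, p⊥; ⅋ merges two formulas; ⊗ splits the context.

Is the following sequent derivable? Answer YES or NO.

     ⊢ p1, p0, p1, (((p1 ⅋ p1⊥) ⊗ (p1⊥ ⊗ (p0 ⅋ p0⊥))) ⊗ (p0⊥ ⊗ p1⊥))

Derivation (root first):
[⊗]  ⊢ p1, p0, p1, (((p1 ⅋ p1⊥) ⊗ (p1⊥ ⊗ (p0 ⅋ p0⊥))) ⊗ (p0⊥ ⊗ p1⊥))
  [⊗]  ⊢ p1, ((p1 ⅋ p1⊥) ⊗ (p1⊥ ⊗ (p0 ⅋ p0⊥)))
    [⅋]  ⊢ (p1 ⅋ p1⊥)
      [Ax]  ⊢ p1, p1⊥
    [⊗]  ⊢ p1, (p1⊥ ⊗ (p0 ⅋ p0⊥))
      [Ax]  ⊢ p1, p1⊥
      [⅋]  ⊢ (p0 ⅋ p0⊥)
        [Ax]  ⊢ p0, p0⊥
  [⊗]  ⊢ p0, p1, (p0⊥ ⊗ p1⊥)
    [Ax]  ⊢ p0, p0⊥
    [Ax]  ⊢ p1, p1⊥

Result: YES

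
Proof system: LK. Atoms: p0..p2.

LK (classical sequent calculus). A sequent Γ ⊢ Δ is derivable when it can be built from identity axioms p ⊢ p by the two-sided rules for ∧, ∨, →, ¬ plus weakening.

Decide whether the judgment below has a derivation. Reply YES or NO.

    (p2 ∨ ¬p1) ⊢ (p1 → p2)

Derivation (root first):
[→R] (p2 ∨ ¬p1) ⊢ (p1 → p2)
  [∨L] p1, (p2 ∨ ¬p1) ⊢ p2
    [Ax] p2 ⊢ p2
    [¬L] p1, ¬p1 ⊢ 
      [Ax] p1 ⊢ p1

Result: YES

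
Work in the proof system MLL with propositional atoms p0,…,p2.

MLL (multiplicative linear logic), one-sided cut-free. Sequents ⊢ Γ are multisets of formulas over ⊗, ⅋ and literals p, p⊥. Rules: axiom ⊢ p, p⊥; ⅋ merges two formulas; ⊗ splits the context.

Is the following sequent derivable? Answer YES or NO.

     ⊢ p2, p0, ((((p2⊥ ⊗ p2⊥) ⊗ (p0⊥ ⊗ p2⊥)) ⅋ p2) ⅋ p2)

Derivation trace:
[⅋]  ⊢ p2, p0, ((((p2⊥ ⊗ p2⊥) ⊗ (p0⊥ ⊗ p2⊥)) ⅋ p2) ⅋ p2)
  [⅋]  ⊢ p2, p0, p2, (((p2⊥ ⊗ p2⊥) ⊗ (p0⊥ ⊗ p2⊥)) ⅋ p2)
    [⊗]  ⊢ p2, p2, p0, p2, ((p2⊥ ⊗ p2⊥) ⊗ (p0⊥ ⊗ p2⊥))
      [⊗]  ⊢ p2, p2, (p2⊥ ⊗ p2⊥)
        [Ax]  ⊢ p2, p2⊥
        [Ax]  ⊢ p2, p2⊥
      [⊗]  ⊢ p0, p2, (p0⊥ ⊗ p2⊥)
        [Ax]  ⊢ p0, p0⊥
        [Ax]  ⊢ p2, p2⊥

Result: YES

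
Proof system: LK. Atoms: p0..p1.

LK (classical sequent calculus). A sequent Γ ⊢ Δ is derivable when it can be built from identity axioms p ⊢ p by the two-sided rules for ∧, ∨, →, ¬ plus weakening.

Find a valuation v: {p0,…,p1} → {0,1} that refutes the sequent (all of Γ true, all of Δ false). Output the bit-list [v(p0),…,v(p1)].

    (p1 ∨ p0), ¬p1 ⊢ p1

Search for a countermodel by truth-table:
  v=00: Γ:[(p1 ∨ p0)=F, ¬p1=T] Δ:[p1=F] refutes=False
  v=01: Γ:[(p1 ∨ p0)=T, ¬p1=F] Δ:[p1=T] refutes=False
  v=10: Γ:[(p1 ∨ p0)=T, ¬p1=T] Δ:[p1=F] refutes=True  ← countermodel

Result: [1, 0]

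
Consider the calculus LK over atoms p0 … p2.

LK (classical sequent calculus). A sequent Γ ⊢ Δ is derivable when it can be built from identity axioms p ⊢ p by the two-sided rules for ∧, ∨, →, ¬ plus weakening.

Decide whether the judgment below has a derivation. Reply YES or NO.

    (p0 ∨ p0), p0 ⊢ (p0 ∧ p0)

Derivation trace:
[∧R] (p0 ∨ p0), p0 ⊢ (p0 ∧ p0)
  [∨L] (p0 ∨ p0) ⊢ p0
    [Ax] p0 ⊢ p0
    [Ax] p0 ⊢ p0
  [Ax] p0 ⊢ p0

Result: YES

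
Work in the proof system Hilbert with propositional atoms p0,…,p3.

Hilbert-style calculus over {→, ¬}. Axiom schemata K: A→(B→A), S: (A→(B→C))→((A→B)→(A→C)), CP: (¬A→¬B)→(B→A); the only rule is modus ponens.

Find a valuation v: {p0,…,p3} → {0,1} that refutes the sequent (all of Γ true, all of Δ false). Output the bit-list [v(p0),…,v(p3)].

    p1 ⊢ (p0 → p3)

Truth-table refutation:
  v=0000: Γ:[p1=F] Δ:[(p0 → p3)=T] refutes=False
  v=0001: Γ:[p1=F] Δ:[(p0 → p3)=T] refutes=False
  v=0010: Γ:[p1=F] Δ:[(p0 → p3)=T] refutes=False
  v=0011: Γ:[p1=F] Δ:[(p0 → p3)=T] refutes=False
  v=0100: Γ:[p1=T] Δ:[(p0 → p3)=T] refutes=False
  v=0101: Γ:[p1=T] Δ:[(p0 → p3)=T] refutes=False
  v=0110: Γ:[p1=T] Δ:[(p0 → p3)=T] refutes=False
  v=0111: Γ:[p1=T] Δ:[(p0 → p3)=T] refutes=False
  v=1000: Γ:[p1=F] Δ:[(p0 → p3)=F] refutes=False
  v=1001: Γ:[p1=F] Δ:[(p0 → p3)=T] refutes=False
  v=1010: Γ:[p1=F] Δ:[(p0 → p3)=F] refutes=False
  v=1011: Γ:[p1=F] Δ:[(p0 → p3)=T] refutes=False
  v=1100: Γ:[p1=T] Δ:[(p0 → p3)=F] refutes=True  ← countermodel

Result: [1, 1, 0, 0]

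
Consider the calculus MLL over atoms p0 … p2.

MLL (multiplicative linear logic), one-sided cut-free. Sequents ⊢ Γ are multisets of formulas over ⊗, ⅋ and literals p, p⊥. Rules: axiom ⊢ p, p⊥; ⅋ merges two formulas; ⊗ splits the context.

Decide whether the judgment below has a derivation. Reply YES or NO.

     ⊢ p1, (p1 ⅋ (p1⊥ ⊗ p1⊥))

Derivation (root first):
[⅋]  ⊢ p1, (p1 ⅋ (p1⊥ ⊗ p1⊥))
  [⊗]  ⊢ p1, p1, (p1⊥ ⊗ p1⊥)
    [Ax]  ⊢ p1, p1⊥
    [Ax]  ⊢ p1, p1⊥

Result: YES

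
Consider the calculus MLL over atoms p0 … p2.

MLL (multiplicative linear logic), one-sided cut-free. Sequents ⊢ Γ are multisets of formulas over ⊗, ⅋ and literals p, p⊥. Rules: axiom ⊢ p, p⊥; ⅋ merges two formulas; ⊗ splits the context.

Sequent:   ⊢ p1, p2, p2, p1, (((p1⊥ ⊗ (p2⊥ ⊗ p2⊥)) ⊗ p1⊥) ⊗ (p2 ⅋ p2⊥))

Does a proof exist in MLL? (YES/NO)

Proof tree:
[⊗]  ⊢ p1, p2, p2, p1, (((p1⊥ ⊗ (p2⊥ ⊗ p2⊥)) ⊗ p1⊥) ⊗ (p2 ⅋ p2⊥))
  [⊗]  ⊢ p1, p2, p2, p1, ((p1⊥ ⊗ (p2⊥ ⊗ p2⊥)) ⊗ p1⊥)
    [⊗]  ⊢ p1, p2, p2, (p1⊥ ⊗ (p2⊥ ⊗ p2⊥))
      [Ax]  ⊢ p1, p1⊥
      [⊗]  ⊢ p2, p2, (p2⊥ ⊗ p2⊥)
        [Ax]  ⊢ p2, p2⊥
        [Ax]  ⊢ p2, p2⊥
    [Ax]  ⊢ p1, p1⊥
  [⅋]  ⊢ (p2 ⅋ p2⊥)
    [Ax]  ⊢ p2, p2⊥

Result: YES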